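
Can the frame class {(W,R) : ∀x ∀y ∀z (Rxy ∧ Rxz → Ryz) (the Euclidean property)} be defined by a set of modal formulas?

This is a Sahlqvist condition; the 5 axiom ◇r → □◇r defines it.
Suppose ◇r→□◇r is valid. Take Rxy, Rxz and set V(r)={y}. Then ◇r at x, so □◇r at x, so ◇r at z, so some w with Rzw has r; w=y, i.e. Rzy. By symmetry of the argument, Ryz.

Definable; ◇r → □◇r defines it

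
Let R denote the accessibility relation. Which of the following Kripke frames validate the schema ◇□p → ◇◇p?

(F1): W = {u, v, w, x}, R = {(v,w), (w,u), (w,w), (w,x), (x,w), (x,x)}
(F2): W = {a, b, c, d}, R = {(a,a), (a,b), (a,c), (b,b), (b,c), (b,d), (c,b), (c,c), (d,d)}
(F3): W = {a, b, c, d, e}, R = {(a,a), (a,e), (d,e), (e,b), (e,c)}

(F2)

Frame correspondent (Sahlqvist): ∀x ∀y (xRy → ∃w (yRw ∧ xR²w)) — i.e. a generalized confluence (Geach) condition.
(F1): fails — wRu but no t with uRt and wR²t.
(F2): condition met.
(F3): fails — eRb but no w with bRw and eR²w.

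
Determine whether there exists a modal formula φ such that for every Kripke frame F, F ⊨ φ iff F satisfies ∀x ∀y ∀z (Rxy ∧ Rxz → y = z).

Yes: it is partial functionality, defined by the CD schema ◇q → □q.
Suppose ◇q→□q is valid. Take Rxy, Rxz and set V(q)={y}. Then ◇q at x, so □q at x, so q at z, i.e. z=y.

Yes, by ◇q → □q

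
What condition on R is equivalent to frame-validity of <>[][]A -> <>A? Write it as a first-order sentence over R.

forall x forall y (xRy -> exists w (y R^2 w & xRw))

This is a Sahlqvist (Geach-type) schema ◇^1□^2A → □^0◇^1A.
First-order correspondent: forall x forall y (xRy -> exists w (y R^2 w & xRw)).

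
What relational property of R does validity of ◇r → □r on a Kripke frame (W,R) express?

partial functionality: ∀x ∀y ∀z (Rxy ∧ Rxz → y = z)

Suppose ◇r→□r is valid. Take Rxy, Rxz and set V(r)={y}. Then ◇r at x, so □r at x, so r at z, i.e. z=y.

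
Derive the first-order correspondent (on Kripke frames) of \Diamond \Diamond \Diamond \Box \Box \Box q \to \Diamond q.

This is a Sahlqvist (Geach-type) schema ◇^3□^3q → □^0◇^1q.
Minimal-valuation argument: fix x; take any y with xR^3y and any z with xR^0z. Set V(q) to the set of worlds R-reachable from y in exactly 3 steps. Then □^3q holds at y, so the antecedent holds at x; validity forces ◇^1q at z, giving a w with zR^1w and yR^3w.
First-order correspondent: \forall x \forall y (x R^3 y \to \exists w (y R^3 w \wedge xRw)).

\forall x \forall y (x R^3 y \to \exists w (y R^3 w \wedge xRw))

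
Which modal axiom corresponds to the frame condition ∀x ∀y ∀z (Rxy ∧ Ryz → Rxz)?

□s → □□s

The condition is transitivity. The 4 schema □s → □□s defines it.
Suppose □s→□□s is valid. Take Rxy, Ryz and set V(s)={w : Rxw}. Then □s at x, so □□s at x, so □s at y, so s at z, i.e. Rxz.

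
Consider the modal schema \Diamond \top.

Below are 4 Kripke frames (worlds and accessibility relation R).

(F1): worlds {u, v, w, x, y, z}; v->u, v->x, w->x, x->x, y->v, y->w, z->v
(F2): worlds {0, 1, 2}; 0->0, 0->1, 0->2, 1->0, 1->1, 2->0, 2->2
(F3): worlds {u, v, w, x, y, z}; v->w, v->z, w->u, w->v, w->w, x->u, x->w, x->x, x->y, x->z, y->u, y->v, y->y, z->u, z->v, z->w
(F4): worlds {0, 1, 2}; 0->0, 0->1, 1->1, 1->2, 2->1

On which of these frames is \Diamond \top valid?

(F2), (F4)

The schema corresponds to seriality: \forall x \exists y Rxy.
(F1): fails — world u has no successor.
(F2): holds.
(F3): fails — world u has no successor.
(F4): holds.
Valid on: (F2), (F4).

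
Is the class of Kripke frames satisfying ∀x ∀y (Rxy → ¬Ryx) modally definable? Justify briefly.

Not definable by any modal formula

If a class were modally definable it would be closed under surjective bounded morphisms (Goldblatt–Thomason).
The 5-cycle (worlds s,t,u,v,w with s→t→u→v→w→s) is asymmetric. Mapping every world to a single reflexive point • is a surjective bounded morphism, and the reflexive point is not asymmetric (R•• but asymmetry requires ¬R••).
Hence asymmetry is not modally definable.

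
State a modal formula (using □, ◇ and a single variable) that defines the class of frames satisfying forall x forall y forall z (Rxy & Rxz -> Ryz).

This is the Euclidean property; the standard corresponding axiom is 5: ◇ψ → □◇ψ.
Suppose ◇ψ→□◇ψ is valid. Take Rxy, Rxz and set V(ψ)={y}. Then ◇ψ at x, so □◇ψ at x, so ◇ψ at z, so some w with Rzw has ψ; w=y, i.e. Rzy. By symmetry of the argument, Ryz.

◇ψ → □◇ψ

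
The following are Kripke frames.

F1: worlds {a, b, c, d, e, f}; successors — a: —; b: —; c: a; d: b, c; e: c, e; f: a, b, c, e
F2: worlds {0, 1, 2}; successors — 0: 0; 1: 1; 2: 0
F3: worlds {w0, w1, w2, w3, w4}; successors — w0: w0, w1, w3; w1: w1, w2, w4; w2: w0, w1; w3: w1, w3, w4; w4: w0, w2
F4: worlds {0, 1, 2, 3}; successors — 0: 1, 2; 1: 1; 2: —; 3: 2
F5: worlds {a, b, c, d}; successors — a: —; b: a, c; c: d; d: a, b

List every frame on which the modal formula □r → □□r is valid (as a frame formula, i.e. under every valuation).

F2, F4

This is the axiom for transitivity; its first-order frame correspondent is ∀x ∀y ∀z (Rxy ∧ Ryz → Rxz).
F1: fails — Rdc and Rca but not Rda.
F2: condition met.
F3: fails — Rw1w2 and Rw2w0 but not Rw1w0.
F4: condition met.
F5: fails — Rbc and Rcd but not Rbd.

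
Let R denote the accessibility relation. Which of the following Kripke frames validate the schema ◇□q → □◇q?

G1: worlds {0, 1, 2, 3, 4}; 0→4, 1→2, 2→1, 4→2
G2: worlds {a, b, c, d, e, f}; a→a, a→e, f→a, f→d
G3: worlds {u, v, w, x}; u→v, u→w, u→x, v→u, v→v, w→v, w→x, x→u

G1

This is the axiom for convergence; its first-order frame correspondent is ∀x ∀y ∀z (Rxy ∧ Rxz → ∃w (Ryw ∧ Rzw)).
G1: condition met.
G2: fails — Raa and Rae but a and e have no common successor.
G3: fails — Ruw and Rux but w and x have no common successor.
Valid on: G1.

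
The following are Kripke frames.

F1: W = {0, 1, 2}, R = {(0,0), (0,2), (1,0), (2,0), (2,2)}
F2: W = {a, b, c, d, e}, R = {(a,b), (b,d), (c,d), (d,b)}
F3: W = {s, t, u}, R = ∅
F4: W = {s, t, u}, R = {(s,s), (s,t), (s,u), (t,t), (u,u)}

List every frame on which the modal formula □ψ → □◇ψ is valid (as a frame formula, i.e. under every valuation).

The schema corresponds to a generalized confluence (Geach) condition: ∀x ∀z (xRz → ∃w (xRw ∧ zRw)).
F1: ✓.
F2: fails — aRb but no w with aRw and bRw.
F3: ✓.
F4: ✓.

F1, F3, F4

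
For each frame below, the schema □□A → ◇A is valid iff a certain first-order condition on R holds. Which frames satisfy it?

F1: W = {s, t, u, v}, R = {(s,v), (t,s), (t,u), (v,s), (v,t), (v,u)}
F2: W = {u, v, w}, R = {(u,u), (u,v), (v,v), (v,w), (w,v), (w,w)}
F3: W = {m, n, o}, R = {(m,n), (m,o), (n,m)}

Frame correspondent (Sahlqvist): ∀x ∃w (xR²w ∧ xRw) — i.e. a generalized confluence (Geach) condition.
F1: fails — at s but no w with sR²w and sRw.
F2: holds.
F3: fails — at m but no w with mR²w and mRw.

F2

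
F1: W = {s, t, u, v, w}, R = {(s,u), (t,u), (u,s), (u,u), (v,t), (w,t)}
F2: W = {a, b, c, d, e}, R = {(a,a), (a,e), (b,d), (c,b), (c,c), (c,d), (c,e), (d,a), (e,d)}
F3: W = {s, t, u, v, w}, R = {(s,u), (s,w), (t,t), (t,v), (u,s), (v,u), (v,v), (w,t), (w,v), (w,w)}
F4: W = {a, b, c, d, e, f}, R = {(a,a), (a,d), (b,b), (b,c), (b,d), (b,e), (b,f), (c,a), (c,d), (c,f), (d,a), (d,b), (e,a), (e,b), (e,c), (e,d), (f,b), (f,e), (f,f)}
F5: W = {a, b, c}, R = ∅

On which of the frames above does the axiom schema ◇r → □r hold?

F5

This is the axiom for partial functionality; its first-order frame correspondent is ∀x ∀y ∀z (Rxy ∧ Rxz → y = z).
F1: fails — u sees both s and u.
F2: fails — a sees both a and e.
F3: fails — s sees both u and w.
F4: fails — a sees both a and d.
F5: ✓.
Valid on: F5.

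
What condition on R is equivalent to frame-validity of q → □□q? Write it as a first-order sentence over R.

∀x ∀z (xR²z → ∃w (x = w ∧ z = w))

This is a Sahlqvist (Geach-type) schema ◇^0□^0q → □^2◇^0q.
First-order correspondent: ∀x ∀z (xR²z → ∃w (x = w ∧ z = w)).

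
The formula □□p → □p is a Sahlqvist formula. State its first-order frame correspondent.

Suppose □□p→□p is valid. Take Rxy and set V(p)={w : xR²w}. Then □□p at x, so □p at x, so p at y, i.e. ∃z(Rxz∧Rzy).

density: ∀x ∀y (Rxy → ∃z (Rxz ∧ Rzy))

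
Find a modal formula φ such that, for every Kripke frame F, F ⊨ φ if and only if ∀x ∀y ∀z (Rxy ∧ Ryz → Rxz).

This is transitivity; the standard corresponding axiom is 4: □p → □□p.
Suppose □p→□□p is valid. Take Rxy, Ryz and set V(p)={w : Rxw}. Then □p at x, so □□p at x, so □p at y, so p at z, i.e. Rxz.

□p → □□p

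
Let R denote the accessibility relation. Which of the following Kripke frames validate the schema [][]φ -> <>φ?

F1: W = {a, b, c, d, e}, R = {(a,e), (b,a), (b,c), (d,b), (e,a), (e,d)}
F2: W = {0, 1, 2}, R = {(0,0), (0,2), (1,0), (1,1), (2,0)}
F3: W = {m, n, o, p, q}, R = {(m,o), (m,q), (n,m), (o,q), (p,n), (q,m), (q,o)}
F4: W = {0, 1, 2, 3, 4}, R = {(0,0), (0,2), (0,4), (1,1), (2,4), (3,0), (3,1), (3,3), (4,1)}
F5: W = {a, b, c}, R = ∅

F2

Frame correspondent (Sahlqvist): forall x exists w (x R^2 w & xRw) — i.e. a generalized confluence (Geach) condition.
F1: fails — at a but no w with aR²w and aRw.
F2: ✓.
F3: fails — at n but no w with nR²w and nRw.
F4: fails — at 2 but no w with 2R²w and 2Rw.
F5: fails — at a but no w with aR²w and aRw.
Valid on: F2.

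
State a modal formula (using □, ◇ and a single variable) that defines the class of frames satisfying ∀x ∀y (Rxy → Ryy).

The condition is shift-reflexivity. The T□ schema □(□p → p) defines it.
Suppose □(□p→p) is valid. Take Rxy and set V(p)={w : Ryw}. Then at y, □p holds; since □(□p→p) at x, □p→p at y, so p at y, i.e. Ryy.

□(□p → p)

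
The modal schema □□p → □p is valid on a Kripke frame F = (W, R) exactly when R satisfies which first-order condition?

Density

This schema is the C4 axiom.
It corresponds to density: ∀x ∀y (Rxy → ∃z (Rxz ∧ Rzy)).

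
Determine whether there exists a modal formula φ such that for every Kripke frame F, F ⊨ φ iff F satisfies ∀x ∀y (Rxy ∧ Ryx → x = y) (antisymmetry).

Modal frame validity is preserved under surjective bounded morphisms.
The 8-cycle (worlds a,b,c,d,e,f,g,h with a→b→c→d→e→f→g→h→a) is antisymmetric. Sending even-indexed worlds to • and odd-indexed worlds to ∘ is a surjective bounded morphism onto the two-world frame with •↔∘, which is not antisymmetric.
So the class is not modally definable.

Not modally definable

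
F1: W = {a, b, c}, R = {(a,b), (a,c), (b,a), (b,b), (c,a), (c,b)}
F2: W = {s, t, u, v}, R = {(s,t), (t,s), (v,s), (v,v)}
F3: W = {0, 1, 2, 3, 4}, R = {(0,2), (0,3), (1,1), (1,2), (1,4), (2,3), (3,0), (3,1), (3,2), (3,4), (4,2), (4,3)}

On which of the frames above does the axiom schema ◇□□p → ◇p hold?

The schema corresponds to a generalized confluence (Geach) condition: ∀x ∀y (xRy → ∃w (yR²w ∧ xRw)).
F1: ✓.
F2: ✓.
F3: ✓.

F1, F2, F3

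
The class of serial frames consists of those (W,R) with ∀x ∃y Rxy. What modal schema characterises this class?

The condition is seriality. The D schema □r → ◇r defines it.
Suppose □r→◇r is valid. At any x set V(r)=W. Then □r at x, so ◇r at x, so x has a successor.

□r → ◇r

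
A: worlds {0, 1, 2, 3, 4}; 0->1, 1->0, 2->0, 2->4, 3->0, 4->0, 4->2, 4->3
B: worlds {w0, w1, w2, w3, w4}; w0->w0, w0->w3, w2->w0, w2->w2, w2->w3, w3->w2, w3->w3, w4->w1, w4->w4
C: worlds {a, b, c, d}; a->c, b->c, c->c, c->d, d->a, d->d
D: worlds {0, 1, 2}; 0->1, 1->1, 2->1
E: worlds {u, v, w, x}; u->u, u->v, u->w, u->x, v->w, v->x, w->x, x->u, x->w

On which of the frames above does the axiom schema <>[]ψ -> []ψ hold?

Frame correspondent (Sahlqvist): forall x forall y forall z (Rxy & Rxz -> Ryz) — i.e. the Euclidean property.
A: fails — R01 and R01 but not R11.
B: fails — Rw0w3 and Rw0w0 but not Rw3w0.
C: fails — Rcd and Rcc but not Rdc.
D: condition met.
E: fails — Ruv and Ruv but not Rvv.

D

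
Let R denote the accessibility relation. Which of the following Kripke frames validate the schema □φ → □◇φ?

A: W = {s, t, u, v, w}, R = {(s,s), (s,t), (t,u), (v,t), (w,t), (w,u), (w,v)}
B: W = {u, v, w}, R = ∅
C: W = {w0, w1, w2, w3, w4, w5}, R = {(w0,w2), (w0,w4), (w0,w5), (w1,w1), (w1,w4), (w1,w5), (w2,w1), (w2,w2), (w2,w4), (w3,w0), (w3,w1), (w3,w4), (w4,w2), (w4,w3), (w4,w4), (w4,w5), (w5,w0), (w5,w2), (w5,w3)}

B

The schema corresponds to a generalized confluence (Geach) condition: ∀x ∀z (xRz → ∃w (xRw ∧ zRw)).
A: fails — sRt but no w* with sRw* and tRw*.
B: holds.
C: fails — w1Rw5 but no w with w1Rw and w5Rw.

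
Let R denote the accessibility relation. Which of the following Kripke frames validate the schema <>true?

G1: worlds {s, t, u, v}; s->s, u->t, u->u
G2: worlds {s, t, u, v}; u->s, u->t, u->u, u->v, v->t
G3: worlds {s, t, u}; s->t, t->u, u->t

Frame correspondent (Sahlqvist): forall x exists y Rxy — i.e. seriality.
G1: fails — world t has no successor.
G2: fails — world s has no successor.
G3: condition met.
Valid on: G3.

G3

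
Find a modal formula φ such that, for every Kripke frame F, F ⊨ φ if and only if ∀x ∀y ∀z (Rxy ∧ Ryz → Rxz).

□r → □□r

A defining formula is □r → □□r (the 4 axiom).
Suppose □r→□□r is valid. Take Rxy, Ryz and set V(r)={w : Rxw}. Then □r at x, so □□r at x, so □r at y, so r at z, i.e. Rxz.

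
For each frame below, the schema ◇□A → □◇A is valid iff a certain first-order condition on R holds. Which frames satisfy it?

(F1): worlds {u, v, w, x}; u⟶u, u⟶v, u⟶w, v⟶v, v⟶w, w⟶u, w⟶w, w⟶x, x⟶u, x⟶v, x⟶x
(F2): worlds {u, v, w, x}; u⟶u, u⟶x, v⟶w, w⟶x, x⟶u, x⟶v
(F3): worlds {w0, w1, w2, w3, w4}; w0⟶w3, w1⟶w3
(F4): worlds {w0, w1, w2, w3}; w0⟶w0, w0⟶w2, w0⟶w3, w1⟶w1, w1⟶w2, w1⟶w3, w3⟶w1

(F1)

Frame correspondent (Sahlqvist): ∀x ∀y ∀z (Rxy ∧ Rxz → ∃w (Ryw ∧ Rzw)) — i.e. convergence.
(F1): satisfies the condition.
(F2): fails — Rxu and Rxv but u and v have no common successor.
(F3): fails — Rw0w3 and Rw0w3 but w3 and w3 have no common successor.
(F4): fails — Rw0w2 and Rw0w2 but w2 and w2 have no common successor.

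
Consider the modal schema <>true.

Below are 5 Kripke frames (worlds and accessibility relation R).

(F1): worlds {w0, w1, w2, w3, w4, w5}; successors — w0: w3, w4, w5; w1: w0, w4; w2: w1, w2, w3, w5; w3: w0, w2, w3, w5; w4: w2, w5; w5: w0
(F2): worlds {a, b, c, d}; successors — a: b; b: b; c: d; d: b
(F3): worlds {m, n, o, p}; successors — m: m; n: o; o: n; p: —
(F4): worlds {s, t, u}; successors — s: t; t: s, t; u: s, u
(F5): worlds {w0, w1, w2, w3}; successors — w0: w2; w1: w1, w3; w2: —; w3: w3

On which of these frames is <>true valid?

Frame correspondent (Sahlqvist): forall x exists y Rxy — i.e. seriality.
(F1): satisfies the condition.
(F2): satisfies the condition.
(F3): fails — world p has no successor.
(F4): satisfies the condition.
(F5): fails — world w2 has no successor.
Valid on: (F1), (F2), (F4).

(F1), (F2), (F4)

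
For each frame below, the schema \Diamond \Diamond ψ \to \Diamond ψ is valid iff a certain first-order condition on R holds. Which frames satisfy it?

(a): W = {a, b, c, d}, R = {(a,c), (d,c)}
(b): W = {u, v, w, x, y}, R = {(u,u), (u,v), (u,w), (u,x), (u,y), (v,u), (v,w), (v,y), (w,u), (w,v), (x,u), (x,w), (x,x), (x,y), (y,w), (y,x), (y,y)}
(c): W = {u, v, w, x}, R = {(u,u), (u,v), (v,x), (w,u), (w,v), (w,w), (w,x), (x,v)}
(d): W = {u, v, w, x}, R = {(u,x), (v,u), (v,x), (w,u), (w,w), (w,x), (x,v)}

Frame correspondent (Sahlqvist): \forall x \forall y \forall z (Rxy \wedge Ryz \to Rxz) — i.e. transitivity.
(a): satisfies the condition.
(b): fails — Rxw and Rwv but not Rxv.
(c): fails — Ruv and Rvx but not Rux.
(d): fails — Rwx and Rxv but not Rwv.
Valid on: (a).

(a)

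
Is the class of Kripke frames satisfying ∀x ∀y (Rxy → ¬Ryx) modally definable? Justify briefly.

If a class were modally definable it would be closed under surjective bounded morphisms (Goldblatt–Thomason).
The 4-cycle (worlds s,t,u,v with s→t→u→v→s) is asymmetric. Mapping every world to a single reflexive point • is a surjective bounded morphism, and the reflexive point is not asymmetric (R•• but asymmetry requires ¬R••).
Hence asymmetry is not modally definable.

Not modally definable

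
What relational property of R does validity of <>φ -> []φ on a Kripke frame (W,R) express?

Suppose ◇φ→□φ is valid. Take Rxy, Rxz and set V(φ)={y}. Then ◇φ at x, so □φ at x, so φ at z, i.e. z=y.
Conversely, on a frame with partial functionality the schema holds at every world under every valuation.
Frame condition: forall x forall y forall z (Rxy & Rxz -> y = z).

partial functionality: forall x forall y forall z (Rxy & Rxz -> y = z)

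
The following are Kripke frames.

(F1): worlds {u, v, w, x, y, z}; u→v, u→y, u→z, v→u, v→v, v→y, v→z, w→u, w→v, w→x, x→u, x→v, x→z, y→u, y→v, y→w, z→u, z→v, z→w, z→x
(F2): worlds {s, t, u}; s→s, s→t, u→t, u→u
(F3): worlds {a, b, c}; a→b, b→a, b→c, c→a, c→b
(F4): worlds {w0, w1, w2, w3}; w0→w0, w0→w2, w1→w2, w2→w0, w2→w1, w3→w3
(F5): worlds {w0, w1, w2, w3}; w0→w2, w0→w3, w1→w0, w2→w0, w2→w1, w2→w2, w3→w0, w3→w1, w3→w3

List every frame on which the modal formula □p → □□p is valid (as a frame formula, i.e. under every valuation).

The schema corresponds to transitivity: ∀x ∀y ∀z (Rxy ∧ Ryz → Rxz).
(F1): fails — Ruv and Rvu but not Ruu.
(F2): satisfies the condition.
(F3): fails — Rbc and Rcb but not Rbb.
(F4): fails — Rw1w2 and Rw2w1 but not Rw1w1.
(F5): fails — Rw1w0 and Rw0w2 but not Rw1w2.
Valid on: (F2).

(F2)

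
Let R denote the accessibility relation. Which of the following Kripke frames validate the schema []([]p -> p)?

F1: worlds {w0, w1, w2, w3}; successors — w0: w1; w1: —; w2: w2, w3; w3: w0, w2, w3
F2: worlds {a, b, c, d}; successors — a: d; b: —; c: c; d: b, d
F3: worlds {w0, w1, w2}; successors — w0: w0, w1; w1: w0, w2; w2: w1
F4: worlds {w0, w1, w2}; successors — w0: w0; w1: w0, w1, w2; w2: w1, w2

F4

This is the axiom for shift-reflexivity; its first-order frame correspondent is forall x forall y (Rxy -> Ryy).
F1: fails — Rw3w0 but not Rw0w0.
F2: fails — Rdb but not Rbb.
F3: fails — Rw1w2 but not Rw2w2.
F4: satisfies the condition.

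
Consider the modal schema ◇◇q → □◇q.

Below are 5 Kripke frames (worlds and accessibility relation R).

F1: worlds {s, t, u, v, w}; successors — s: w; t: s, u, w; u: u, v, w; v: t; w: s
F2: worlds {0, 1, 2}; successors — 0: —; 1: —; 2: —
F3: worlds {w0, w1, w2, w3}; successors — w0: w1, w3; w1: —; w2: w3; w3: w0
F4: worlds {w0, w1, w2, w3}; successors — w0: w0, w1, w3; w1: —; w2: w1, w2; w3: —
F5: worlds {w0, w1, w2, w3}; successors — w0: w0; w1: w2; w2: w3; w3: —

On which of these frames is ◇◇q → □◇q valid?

F2, F5

This is the axiom for a generalized confluence (Geach) condition; its first-order frame correspondent is ∀x ∀y ∀z ((xR²y ∧ xRz) → ∃w (y = w ∧ zRw)).
F1: fails — tR²s, tRs but no w* with s=w* and sRw*.
F2: holds.
F3: fails — w0R²w0, w0Rw1 but no w with w0=w and w1Rw.
F4: fails — w0R²w0, w0Rw1 but no w with w0=w and w1Rw.
F5: holds.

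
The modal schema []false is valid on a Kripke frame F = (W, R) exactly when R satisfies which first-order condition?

Emptiness of R

□⊥ is valid iff no world has any successor (otherwise □⊥ fails at any world with one).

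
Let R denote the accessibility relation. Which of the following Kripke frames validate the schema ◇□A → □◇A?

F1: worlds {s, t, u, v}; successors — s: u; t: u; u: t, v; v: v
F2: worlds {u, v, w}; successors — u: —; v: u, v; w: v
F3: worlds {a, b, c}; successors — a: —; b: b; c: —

The schema corresponds to convergence: ∀x ∀y ∀z (Rxy ∧ Rxz → ∃w (Ryw ∧ Rzw)).
F1: fails — Ruv and Rut but v and t have no common successor.
F2: fails — Rvu and Rvu but u and u have no common successor.
F3: condition met.
Valid on: F3.

F3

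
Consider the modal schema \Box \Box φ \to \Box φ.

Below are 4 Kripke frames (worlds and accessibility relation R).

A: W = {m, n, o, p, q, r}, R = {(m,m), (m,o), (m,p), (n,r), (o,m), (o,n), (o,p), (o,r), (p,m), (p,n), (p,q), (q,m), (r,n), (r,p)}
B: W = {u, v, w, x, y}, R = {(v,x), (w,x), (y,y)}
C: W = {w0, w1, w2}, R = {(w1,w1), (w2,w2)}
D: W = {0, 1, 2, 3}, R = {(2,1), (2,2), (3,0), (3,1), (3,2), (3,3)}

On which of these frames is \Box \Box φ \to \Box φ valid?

This is the axiom for density; its first-order frame correspondent is \forall x \forall y (Rxy \to \exists z (Rxz \wedge Rzy)).
A: fails — Rnr but no z with Rnz and Rzr.
B: fails — Rvx but no z with Rvz and Rzx.
C: satisfies the condition.
D: satisfies the condition.

C, D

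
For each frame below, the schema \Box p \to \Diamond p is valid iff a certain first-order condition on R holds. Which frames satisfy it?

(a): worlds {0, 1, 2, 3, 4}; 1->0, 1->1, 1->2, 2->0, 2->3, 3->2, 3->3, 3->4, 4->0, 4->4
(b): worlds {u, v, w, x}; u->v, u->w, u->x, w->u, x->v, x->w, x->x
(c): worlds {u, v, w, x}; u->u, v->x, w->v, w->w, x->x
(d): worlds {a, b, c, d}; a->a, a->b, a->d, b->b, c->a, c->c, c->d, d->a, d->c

This is the axiom for seriality; its first-order frame correspondent is \forall x \exists y Rxy.
(a): fails — world 0 has no successor.
(b): fails — world v has no successor.
(c): satisfies the condition.
(d): satisfies the condition.

(c), (d)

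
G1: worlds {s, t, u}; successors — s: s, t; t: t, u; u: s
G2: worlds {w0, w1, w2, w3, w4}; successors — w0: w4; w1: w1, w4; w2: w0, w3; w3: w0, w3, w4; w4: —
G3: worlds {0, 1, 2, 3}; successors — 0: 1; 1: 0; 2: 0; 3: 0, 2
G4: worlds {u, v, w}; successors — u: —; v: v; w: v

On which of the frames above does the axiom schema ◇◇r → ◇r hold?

G4

Frame correspondent (Sahlqvist): ∀x ∀y ∀z (Rxy ∧ Ryz → Rxz) — i.e. transitivity.
G1: fails — Rus and Rst but not Rut.
G2: fails — Rw2w0 and Rw0w4 but not Rw2w4.
G3: fails — R10 and R01 but not R11.
G4: holds.
Valid on: G4.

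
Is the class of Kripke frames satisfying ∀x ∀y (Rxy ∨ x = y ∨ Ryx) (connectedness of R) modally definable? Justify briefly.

Not definable by any modal formula

Modal frame validity is preserved under disjoint unions.
Take 3 disjoint single-world reflexive frames: each is trivially connected, but their disjoint union has 3 worlds with no edge between distinct components, so it is not connected.
Hence connectedness of R is not modally definable.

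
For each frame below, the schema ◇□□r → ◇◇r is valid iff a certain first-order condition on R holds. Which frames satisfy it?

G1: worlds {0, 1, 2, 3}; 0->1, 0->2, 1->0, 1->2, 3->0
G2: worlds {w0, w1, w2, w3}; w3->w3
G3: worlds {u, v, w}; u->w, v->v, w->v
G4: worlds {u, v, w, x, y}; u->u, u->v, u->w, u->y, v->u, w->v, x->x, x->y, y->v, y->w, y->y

Frame correspondent (Sahlqvist): ∀x ∀y (xRy → ∃w (yR²w ∧ xR²w)) — i.e. a generalized confluence (Geach) condition.
G1: fails — 0R2 but no w with 2R²w and 0R²w.
G2: satisfies the condition.
G3: satisfies the condition.
G4: satisfies the condition.

G2, G3, G4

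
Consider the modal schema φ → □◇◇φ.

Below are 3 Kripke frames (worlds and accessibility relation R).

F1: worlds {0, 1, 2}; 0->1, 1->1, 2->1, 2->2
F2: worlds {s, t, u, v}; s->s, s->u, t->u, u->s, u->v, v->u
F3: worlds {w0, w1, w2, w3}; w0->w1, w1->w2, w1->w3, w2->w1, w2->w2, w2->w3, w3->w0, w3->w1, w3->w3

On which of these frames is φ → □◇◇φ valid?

F3

The schema corresponds to a generalized confluence (Geach) condition: ∀x ∀z (xRz → ∃w (x = w ∧ zR²w)).
F1: fails — 0R1 but no w with 0=w and 1R²w.
F2: fails — tRu but no w with t=w and uR²w.
F3: ✓.
Valid on: F3.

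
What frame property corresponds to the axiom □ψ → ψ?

Reflexivity

Suppose □ψ→ψ is valid. At any x set V(ψ)={w : Rxw}. Then □ψ holds at x, so ψ holds at x, i.e. Rxx.
Conversely, on a frame with reflexivity the schema holds at every world under every valuation.
So the correspondent is reflexivity.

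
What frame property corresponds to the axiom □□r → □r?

This is the C4 axiom.
Its frame correspondent is density — ∀x ∀y (Rxy → ∃z (Rxz ∧ Rzy)).

density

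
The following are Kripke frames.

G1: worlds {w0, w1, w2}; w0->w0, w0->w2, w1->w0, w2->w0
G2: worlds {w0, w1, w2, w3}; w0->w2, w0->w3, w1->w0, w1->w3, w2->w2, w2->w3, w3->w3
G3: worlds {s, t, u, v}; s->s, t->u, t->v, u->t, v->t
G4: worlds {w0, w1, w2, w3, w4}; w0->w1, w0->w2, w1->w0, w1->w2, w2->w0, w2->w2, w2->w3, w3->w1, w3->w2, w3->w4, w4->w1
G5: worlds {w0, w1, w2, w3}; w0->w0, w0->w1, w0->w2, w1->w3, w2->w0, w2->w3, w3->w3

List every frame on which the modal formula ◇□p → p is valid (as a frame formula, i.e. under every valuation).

This is the axiom for symmetry; its first-order frame correspondent is ∀x ∀y (Rxy → Ryx).
G1: fails — Rw1w0 but not Rw0w1.
G2: fails — Rw1w0 but not Rw0w1.
G3: condition met.
G4: fails — Rw1w2 but not Rw2w1.
G5: fails — Rw1w3 but not Rw3w1.

G3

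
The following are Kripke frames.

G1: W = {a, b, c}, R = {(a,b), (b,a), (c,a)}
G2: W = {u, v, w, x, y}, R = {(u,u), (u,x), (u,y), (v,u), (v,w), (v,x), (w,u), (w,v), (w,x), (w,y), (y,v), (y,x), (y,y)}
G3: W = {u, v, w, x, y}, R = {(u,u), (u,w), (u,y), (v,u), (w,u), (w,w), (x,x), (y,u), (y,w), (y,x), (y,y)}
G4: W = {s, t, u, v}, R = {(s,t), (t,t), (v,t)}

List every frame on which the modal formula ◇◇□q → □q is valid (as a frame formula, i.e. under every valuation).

The schema corresponds to a generalized confluence (Geach) condition: ∀x ∀y ∀z ((xR²y ∧ xRz) → ∃w (yRw ∧ z = w)).
G1: condition met.
G2: fails — uR²v, uRy but no t with vRt and y=t.
G3: fails — uR²w, uRy but no t with wRt and y=t.
G4: condition met.

G1, G4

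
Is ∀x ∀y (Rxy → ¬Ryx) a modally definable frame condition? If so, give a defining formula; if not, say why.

No — not modally definable

Any modally definable frame class is closed under surjective bounded morphisms.
The 4-cycle (worlds w0,w1,w2,w3 with w0→w1→w2→w3→w0) is asymmetric. Mapping every world to a single reflexive point • is a surjective bounded morphism, and the reflexive point is not asymmetric (R•• but asymmetry requires ¬R••).
So the class is not modally definable.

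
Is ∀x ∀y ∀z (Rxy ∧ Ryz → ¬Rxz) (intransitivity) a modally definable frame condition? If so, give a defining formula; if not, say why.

If a class were modally definable it would be closed under surjective bounded morphisms (Goldblatt–Thomason).
The 5-cycle (worlds s,t,u,v,w with s→t→u→v→w→s) is intransitive. Mapping every world to a single reflexive point • is a surjective bounded morphism; the reflexive point is not intransitive (R••∧R•• but R••).
So no modal formula (or set of formulas) defines exactly the intransitive frames.

No — not modally definable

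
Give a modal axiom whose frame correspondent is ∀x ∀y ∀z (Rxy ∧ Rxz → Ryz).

This is the Euclidean property; the standard corresponding axiom is 5: ◇s → □◇s.
Suppose ◇s→□◇s is valid. Take Rxy, Rxz and set V(s)={y}. Then ◇s at x, so □◇s at x, so ◇s at z, so some w with Rzw has s; w=y, i.e. Rzy. By symmetry of the argument, Ryz.

◇s → □◇s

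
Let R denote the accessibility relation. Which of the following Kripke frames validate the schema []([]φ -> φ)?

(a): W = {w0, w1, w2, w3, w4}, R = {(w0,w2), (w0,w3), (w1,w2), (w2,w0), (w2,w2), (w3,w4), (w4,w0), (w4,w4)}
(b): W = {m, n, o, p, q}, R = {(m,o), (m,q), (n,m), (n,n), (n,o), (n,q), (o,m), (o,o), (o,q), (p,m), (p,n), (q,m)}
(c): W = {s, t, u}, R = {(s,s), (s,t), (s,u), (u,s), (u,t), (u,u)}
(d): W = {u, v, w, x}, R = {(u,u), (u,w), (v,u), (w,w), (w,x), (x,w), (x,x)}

(d)

This is the axiom for shift-reflexivity; its first-order frame correspondent is forall x forall y (Rxy -> Ryy).
(a): fails — Rw4w0 but not Rw0w0.
(b): fails — Rom but not Rmm.
(c): fails — Rut but not Rtt.
(d): ✓.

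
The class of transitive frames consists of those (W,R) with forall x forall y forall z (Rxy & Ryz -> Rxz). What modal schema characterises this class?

A defining formula is □ψ → □□ψ (the 4 axiom).

□ψ → □□ψ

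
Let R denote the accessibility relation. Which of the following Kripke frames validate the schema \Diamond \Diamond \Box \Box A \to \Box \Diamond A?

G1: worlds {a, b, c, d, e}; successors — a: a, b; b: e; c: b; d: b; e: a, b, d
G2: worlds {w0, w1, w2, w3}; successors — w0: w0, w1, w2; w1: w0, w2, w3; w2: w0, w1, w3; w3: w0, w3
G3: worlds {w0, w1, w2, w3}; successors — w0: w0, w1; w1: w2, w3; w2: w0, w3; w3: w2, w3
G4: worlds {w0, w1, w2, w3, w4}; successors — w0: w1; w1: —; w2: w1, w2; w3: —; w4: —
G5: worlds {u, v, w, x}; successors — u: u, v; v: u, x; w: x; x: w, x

The schema corresponds to a generalized confluence (Geach) condition: \forall x \forall y \forall z ((x R^2 y \wedge xRz) \to \exists w (y R^2 w \wedge zRw)).
G1: fails — aR²b, aRb but no w with bR²w and bRw.
G2: condition met.
G3: condition met.
G4: fails — w2R²w1, w2Rw1 but no w with w1R²w and w1Rw.
G5: fails — uR²x, uRu but no t with xR²t and uRt.
Valid on: G2, G3.

G2, G3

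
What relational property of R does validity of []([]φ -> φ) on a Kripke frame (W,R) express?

shift-reflexivity

This schema is the T□ axiom.
It corresponds to shift-reflexivity: forall x forall y (Rxy -> Ryy).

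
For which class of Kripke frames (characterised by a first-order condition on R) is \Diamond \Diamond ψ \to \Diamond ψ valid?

This is a form of the 4 axiom.
Its frame correspondent is transitivity — \forall x \forall y \forall z (Rxy \wedge Ryz \to Rxz).

transitivity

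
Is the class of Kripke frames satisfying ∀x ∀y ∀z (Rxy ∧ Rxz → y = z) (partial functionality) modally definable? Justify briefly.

The condition is partial functionality. A defining modal formula is ◇r → □r.
Suppose ◇r→□r is valid. Take Rxy, Rxz and set V(r)={y}. Then ◇r at x, so □r at x, so r at z, i.e. z=y.

Yes — defined by ◇r → □r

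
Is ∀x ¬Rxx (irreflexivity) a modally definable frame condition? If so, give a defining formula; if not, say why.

Modal frame validity is preserved under surjective bounded morphisms.
The 5-cycle (worlds w0,w1,w2,w3,w4 with w0→w1→w2→w3→w4→w0) is irreflexive, and the map sending every world to a single reflexive point • is a surjective bounded morphism (forth: every edge maps to (•,•); back: every world has a successor). So any modal formula valid on the 5-cycle is also valid on the reflexive point, which is not irreflexive.
So no modal formula (or set of formulas) defines exactly the irreflexive frames.

Not definable by any modal formula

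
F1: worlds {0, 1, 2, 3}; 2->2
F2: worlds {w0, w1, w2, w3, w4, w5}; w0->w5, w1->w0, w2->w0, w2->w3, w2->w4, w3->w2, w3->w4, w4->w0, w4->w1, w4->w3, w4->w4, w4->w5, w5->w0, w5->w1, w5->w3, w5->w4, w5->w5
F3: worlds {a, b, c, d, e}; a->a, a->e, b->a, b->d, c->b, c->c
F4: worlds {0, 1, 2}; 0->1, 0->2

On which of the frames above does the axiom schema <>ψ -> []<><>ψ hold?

F1

The schema corresponds to a generalized confluence (Geach) condition: forall x forall y forall z ((xRy & xRz) -> exists w (y = w & z R^2 w)).
F1: ✓.
F2: fails — w4Rw0, w4Rw1 but no w with w0=w and w1R²w.
F3: fails — aRa, aRe but no w with a=w and eR²w.
F4: fails — 0R1, 0R1 but no w with 1=w and 1R²w.
Valid on: F1.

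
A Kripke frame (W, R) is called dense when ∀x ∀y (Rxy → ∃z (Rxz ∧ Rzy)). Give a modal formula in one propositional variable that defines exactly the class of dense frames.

□□ψ → □ψ

A defining formula is □□ψ → □ψ (the C4 axiom).
Suppose □□ψ→□ψ is valid. Take Rxy and set V(ψ)={w : xR²w}. Then □□ψ at x, so □ψ at x, so ψ at y, i.e. ∃z(Rxz∧Rzy).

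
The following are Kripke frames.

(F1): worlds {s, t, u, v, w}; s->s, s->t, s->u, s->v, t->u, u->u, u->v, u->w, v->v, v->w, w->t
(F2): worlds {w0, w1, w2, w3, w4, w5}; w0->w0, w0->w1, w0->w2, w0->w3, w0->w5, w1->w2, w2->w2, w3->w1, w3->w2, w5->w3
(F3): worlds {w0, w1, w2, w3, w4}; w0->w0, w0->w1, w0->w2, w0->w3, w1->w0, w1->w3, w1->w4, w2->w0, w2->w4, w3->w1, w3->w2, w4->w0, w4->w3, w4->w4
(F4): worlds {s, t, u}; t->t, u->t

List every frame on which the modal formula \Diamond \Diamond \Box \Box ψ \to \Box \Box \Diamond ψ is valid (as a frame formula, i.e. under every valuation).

(F4)

Frame correspondent (Sahlqvist): \forall x \forall y \forall z ((x R^2 y \wedge x R^2 z) \to \exists w (y R^2 w \wedge zRw)) — i.e. a generalized confluence (Geach) condition.
(F1): fails — sR²t, sR²w but no w* with tR²w* and wRw*.
(F2): fails — w0R²w1, w0R²w5 but no w with w1R²w and w5Rw.
(F3): fails — w0R²w3, w0R²w3 but no w with w3R²w and w3Rw.
(F4): holds.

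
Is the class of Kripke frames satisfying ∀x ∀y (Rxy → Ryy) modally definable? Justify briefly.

This is a Sahlqvist condition; the T□ axiom □(□r → r) defines it.
Suppose □(□r→r) is valid. Take Rxy and set V(r)={w : Ryw}. Then at y, □r holds; since □(□r→r) at x, □r→r at y, so r at y, i.e. Ryy.

Yes, by □(□r → r)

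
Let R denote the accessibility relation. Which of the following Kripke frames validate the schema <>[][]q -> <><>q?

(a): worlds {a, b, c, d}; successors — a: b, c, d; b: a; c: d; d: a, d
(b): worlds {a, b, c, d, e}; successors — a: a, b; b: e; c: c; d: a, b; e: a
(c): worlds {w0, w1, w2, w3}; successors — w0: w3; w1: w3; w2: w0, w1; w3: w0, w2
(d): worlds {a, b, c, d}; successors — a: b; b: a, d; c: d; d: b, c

(a), (b)

The schema corresponds to a generalized confluence (Geach) condition: forall x forall y (xRy -> exists w (y R^2 w & x R^2 w)).
(a): condition met.
(b): condition met.
(c): fails — w2Rw0 but no w with w0R²w and w2R²w.
(d): fails — aRb but no w with bR²w and aR²w.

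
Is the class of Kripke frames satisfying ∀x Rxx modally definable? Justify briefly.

Yes, by □p → p

The condition is reflexivity. A defining modal formula is □p → p.
Suppose □p→p is valid. At any x set V(p)={w : Rxw}. Then □p holds at x, so p holds at x, i.e. Rxx.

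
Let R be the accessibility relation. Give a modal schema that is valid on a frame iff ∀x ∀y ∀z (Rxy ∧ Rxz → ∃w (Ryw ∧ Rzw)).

◇□ψ → □◇ψ

This is convergence; the standard corresponding axiom is .2: ◇□ψ → □◇ψ.
Suppose ◇□ψ→□◇ψ is valid. Take Rxy, Rxz and set V(ψ)={w : Ryw}. Then □ψ at y so ◇□ψ at x, so □◇ψ at x, so ◇ψ at z, giving w with Rzw and Ryw.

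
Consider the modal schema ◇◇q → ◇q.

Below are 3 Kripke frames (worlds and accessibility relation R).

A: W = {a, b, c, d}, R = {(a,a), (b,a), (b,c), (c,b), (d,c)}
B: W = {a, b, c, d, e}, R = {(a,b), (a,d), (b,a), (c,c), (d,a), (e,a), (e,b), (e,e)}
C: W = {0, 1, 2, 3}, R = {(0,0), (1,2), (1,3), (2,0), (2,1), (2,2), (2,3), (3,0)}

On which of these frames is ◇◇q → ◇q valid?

Frame correspondent (Sahlqvist): ∀x ∀y ∀z (Rxy ∧ Ryz → Rxz) — i.e. transitivity.
A: fails — Rbc and Rcb but not Rbb.
B: fails — Rea and Rad but not Red.
C: fails — R12 and R20 but not R10.

none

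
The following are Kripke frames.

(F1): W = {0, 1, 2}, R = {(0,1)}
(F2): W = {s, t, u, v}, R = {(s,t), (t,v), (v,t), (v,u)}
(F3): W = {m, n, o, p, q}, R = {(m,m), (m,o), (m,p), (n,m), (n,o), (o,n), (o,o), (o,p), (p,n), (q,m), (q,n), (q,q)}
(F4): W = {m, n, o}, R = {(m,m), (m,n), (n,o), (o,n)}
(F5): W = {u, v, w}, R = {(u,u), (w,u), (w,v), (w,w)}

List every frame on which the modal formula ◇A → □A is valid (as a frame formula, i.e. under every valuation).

This is the axiom for partial functionality; its first-order frame correspondent is ∀x ∀y ∀z (Rxy ∧ Rxz → y = z).
(F1): satisfies the condition.
(F2): fails — v sees both t and u.
(F3): fails — m sees both m and o.
(F4): fails — m sees both m and n.
(F5): fails — w sees both u and v.
Valid on: (F1).

(F1)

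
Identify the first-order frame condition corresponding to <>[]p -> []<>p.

This is the .2 axiom.
It corresponds to convergence: forall x forall y forall z (Rxy & Rxz -> exists w (Ryw & Rzw)).

Convergence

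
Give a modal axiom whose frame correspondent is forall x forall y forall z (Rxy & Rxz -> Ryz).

The condition is the Euclidean property. The 5 schema ◇p → □◇p defines it.
Suppose ◇p→□◇p is valid. Take Rxy, Rxz and set V(p)={y}. Then ◇p at x, so □◇p at x, so ◇p at z, so some w with Rzw has p; w=y, i.e. Rzy. By symmetry of the argument, Ryz.

◇p → □◇p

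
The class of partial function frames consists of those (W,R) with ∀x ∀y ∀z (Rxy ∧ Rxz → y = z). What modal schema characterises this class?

◇p → □p

A defining formula is ◇p → □p (the CD axiom).
Suppose ◇p→□p is valid. Take Rxy, Rxz and set V(p)={y}. Then ◇p at x, so □p at x, so p at z, i.e. z=y.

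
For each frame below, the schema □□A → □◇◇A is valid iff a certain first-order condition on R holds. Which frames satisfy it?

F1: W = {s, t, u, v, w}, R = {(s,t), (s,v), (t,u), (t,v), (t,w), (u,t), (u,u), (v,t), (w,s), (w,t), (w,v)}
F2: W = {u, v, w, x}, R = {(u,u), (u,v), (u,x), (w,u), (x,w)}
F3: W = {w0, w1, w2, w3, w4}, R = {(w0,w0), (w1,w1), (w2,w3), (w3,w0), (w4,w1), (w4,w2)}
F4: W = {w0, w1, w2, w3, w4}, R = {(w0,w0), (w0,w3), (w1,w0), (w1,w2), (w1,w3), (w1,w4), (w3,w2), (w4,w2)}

F1

Frame correspondent (Sahlqvist): ∀x ∀z (xRz → ∃w (xR²w ∧ zR²w)) — i.e. a generalized confluence (Geach) condition.
F1: ✓.
F2: fails — uRv but no t with uR²t and vR²t.
F3: fails — w4Rw2 but no w with w4R²w and w2R²w.
F4: fails — w0Rw3 but no w with w0R²w and w3R²w.
Valid on: F1.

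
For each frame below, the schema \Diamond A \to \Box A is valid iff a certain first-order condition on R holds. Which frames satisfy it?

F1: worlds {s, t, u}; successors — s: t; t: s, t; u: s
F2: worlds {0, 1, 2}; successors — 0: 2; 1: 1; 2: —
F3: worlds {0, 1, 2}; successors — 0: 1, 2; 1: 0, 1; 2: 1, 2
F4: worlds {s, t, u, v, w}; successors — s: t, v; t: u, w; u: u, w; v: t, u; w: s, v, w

Frame correspondent (Sahlqvist): \forall x \forall y \forall z (Rxy \wedge Rxz \to y = z) — i.e. partial functionality.
F1: fails — t sees both s and t.
F2: ✓.
F3: fails — 0 sees both 1 and 2.
F4: fails — s sees both t and v.

F2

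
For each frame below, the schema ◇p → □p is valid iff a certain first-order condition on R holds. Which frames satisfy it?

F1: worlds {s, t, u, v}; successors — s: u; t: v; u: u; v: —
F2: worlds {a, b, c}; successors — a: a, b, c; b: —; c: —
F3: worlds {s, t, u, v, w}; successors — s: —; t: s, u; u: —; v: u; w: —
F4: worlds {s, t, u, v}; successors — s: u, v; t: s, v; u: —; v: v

F1

This is the axiom for partial functionality; its first-order frame correspondent is ∀x ∀y ∀z (Rxy ∧ Rxz → y = z).
F1: holds.
F2: fails — a sees both a and b.
F3: fails — t sees both s and u.
F4: fails — s sees both u and v.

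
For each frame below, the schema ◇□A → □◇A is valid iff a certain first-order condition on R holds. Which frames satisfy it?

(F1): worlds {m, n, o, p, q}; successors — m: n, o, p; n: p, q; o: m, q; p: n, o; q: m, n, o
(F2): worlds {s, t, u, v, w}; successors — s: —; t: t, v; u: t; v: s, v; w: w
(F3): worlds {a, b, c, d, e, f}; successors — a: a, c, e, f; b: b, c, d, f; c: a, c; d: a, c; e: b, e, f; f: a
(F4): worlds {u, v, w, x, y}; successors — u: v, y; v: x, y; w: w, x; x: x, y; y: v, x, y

Frame correspondent (Sahlqvist): ∀x ∀y ∀z (Rxy ∧ Rxz → ∃w (Ryw ∧ Rzw)) — i.e. convergence.
(F1): fails — Rmo and Rmp but o and p have no common successor.
(F2): fails — Rvv and Rvs but v and s have no common successor.
(F3): fails — Rae and Rac but e and c have no common successor.
(F4): satisfies the condition.

(F4)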